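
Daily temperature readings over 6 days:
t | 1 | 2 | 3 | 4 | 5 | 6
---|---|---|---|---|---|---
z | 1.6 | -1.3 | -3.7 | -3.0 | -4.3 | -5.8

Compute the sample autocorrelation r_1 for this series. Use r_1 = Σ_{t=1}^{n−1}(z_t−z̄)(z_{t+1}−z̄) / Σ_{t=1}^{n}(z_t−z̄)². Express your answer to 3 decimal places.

Mean z̄ = (1.6 − 1.3 − 3.7 − 3.0 − 4.3 − 5.8)/6 = -2.7500
Deviations from mean: 4.3500, 1.4500, -0.9500, -0.2500, -1.5500, -3.0500
Σ(z_t−z̄)(z_{t+1}−z̄) = (6.3075) + (-1.3775) + (0.2375) + (0.3875) + (4.7275) = 10.2825
Denominator Σ(z_t−z̄)² = 33.6950
r_1 = 10.2825 / 33.6950 = 0.305

0.305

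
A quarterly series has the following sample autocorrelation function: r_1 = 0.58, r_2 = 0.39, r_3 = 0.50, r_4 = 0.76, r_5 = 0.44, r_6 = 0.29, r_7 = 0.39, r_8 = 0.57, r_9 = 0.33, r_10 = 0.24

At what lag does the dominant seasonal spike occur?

The largest autocorrelation is r_4 = 0.76; the remaining lags stay at or below 0.58. The elevated value at lag 1 (0.58), dropping to 0.39 at lag 2, reflects decaying short-term dependence rather than seasonality.
The dominant spike at lag 4 indicates a seasonal period of 4.

4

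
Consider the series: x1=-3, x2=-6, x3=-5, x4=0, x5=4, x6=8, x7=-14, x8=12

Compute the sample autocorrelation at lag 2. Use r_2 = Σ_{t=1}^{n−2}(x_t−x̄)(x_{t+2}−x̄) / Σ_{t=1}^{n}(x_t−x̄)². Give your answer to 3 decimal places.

Mean x̄ = (-3 − 6 − 5 + 0 + 4 + 8 − 14 + 12)/8 = -0.5000
Deviations from mean: -2.5000, -5.5000, -4.5000, 0.5000, 4.5000, 8.5000, -13.5000, 12.5000
Numerator Σ_{t=1}^{6}(x_t−x̄)(x_{t+2}−x̄) = 38.0000
Denominator Σ(x_t−x̄)² = 488.0000
r_2 = 38.0000 / 488.0000 = 0.078

0.078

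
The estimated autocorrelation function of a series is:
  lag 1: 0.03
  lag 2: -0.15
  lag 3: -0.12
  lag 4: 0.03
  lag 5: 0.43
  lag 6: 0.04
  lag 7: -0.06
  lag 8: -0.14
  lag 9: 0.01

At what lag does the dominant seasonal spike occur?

The largest autocorrelation is r_5 = 0.43; the remaining lags stay at or below 0.04.
The dominant spike at lag 5 indicates a seasonal period of 5.

5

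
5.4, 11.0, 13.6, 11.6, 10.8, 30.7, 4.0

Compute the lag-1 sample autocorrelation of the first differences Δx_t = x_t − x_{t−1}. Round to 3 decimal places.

First differences Δx: 5.6, 2.6, -2.0, -0.8, 19.9, -26.7
Mean of differences = -0.2333
Numerator Σ(Δx_t−Δx̄)(Δx_{t+1}−Δx̄) = -531.7478
Denominator Σ(Δx_t−Δx̄)² = 1151.3333
r_1(Δx) = -531.7478 / 1151.3333 = -0.462

-0.462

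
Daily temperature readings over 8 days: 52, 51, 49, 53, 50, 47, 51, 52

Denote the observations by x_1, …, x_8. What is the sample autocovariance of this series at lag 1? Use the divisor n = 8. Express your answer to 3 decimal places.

Mean x̄ = (52 + 51 + 49 + 53 + 50 + 47 + 51 + 52)/8 = 50.6250
Σ_{t=1}^{7}(x_t−x̄)(x_{t+1}−x̄) = -4.0156
γ_1 = -4.0156 / 8 = -0.502

-0.502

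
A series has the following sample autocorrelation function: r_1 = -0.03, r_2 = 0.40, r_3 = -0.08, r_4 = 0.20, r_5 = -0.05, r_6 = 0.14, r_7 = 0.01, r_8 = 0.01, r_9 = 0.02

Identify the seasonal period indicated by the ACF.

2

The largest autocorrelation is r_2 = 0.40, with a weaker echo at lag 4 (0.20); the remaining lags stay at or below 0.14.
The dominant spike at lag 2 indicates a seasonal period of 2.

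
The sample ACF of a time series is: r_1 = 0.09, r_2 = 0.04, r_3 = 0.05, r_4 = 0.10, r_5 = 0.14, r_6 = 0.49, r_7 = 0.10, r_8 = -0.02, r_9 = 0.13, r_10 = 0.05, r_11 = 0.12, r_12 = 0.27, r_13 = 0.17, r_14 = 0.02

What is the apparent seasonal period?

6

The largest autocorrelation is r_6 = 0.49, with a weaker echo at lag 12 (0.27); the remaining lags stay at or below 0.17.
The dominant spike at lag 6 indicates a seasonal period of 6.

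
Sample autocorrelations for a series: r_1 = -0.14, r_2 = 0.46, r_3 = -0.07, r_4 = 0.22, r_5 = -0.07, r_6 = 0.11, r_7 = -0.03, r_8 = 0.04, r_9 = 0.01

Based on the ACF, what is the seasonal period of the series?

The largest autocorrelation is r_2 = 0.46, with a weaker echo at lag 4 (0.22); the remaining lags stay at or below 0.11.
The dominant spike at lag 2 indicates a seasonal period of 2.

2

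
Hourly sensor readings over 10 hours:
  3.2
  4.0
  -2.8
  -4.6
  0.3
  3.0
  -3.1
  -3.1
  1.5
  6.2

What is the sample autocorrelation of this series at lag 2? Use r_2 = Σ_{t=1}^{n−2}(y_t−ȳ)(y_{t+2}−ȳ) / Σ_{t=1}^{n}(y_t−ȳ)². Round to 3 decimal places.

-0.588

Mean ȳ = (3.2 + 4.0 − 2.8 − 4.6 + 0.3 + 3.0 − 3.1 − 3.1 + 1.5 + 6.2)/10 = 0.4600
Numerator Σ_{t=1}^{8}(y_t−ȳ)(y_{t+2}−ȳ) = -71.7852
Denominator Σ(y_t−ȳ)² = 122.1240
r_2 = -71.7852 / 122.1240 = -0.588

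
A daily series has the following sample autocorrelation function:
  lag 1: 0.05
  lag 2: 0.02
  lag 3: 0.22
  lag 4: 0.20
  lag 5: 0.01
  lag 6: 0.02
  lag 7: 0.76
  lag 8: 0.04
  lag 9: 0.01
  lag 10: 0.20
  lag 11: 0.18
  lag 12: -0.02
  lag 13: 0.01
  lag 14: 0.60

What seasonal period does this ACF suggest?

7

The largest autocorrelation is r_7 = 0.76, with a weaker echo at lag 14 (0.60); the remaining lags stay at or below 0.22.
The dominant spike at lag 7 indicates a seasonal period of 7.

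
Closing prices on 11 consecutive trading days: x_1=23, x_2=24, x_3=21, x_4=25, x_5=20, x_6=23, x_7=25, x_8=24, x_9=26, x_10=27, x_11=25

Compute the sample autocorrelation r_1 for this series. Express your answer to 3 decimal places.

Mean x̄ = (23 + 24 + 21 + 25 + 20 + 23 + 25 + 24 + 26 + 27 + 25)/11 = 23.9091
Numerator Σ_{t=1}^{10}(x_t−x̄)(x_{t+1}−x̄) = 4.9008
Denominator Σ(x_t−x̄)² = 42.9091
r_1 = 4.9008 / 42.9091 = 0.114

0.114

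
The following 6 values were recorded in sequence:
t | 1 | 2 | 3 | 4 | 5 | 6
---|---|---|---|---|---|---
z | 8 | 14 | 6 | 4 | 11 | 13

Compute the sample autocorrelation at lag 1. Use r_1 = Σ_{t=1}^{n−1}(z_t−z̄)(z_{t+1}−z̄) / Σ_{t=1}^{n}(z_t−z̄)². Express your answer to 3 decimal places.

-0.085

Mean z̄ = (8 + 14 + 6 + 4 + 11 + 13)/6 = 9.3333
Deviations from mean: -1.3333, 4.6667, -3.3333, -5.3333, 1.6667, 3.6667
Numerator Σ_{t=1}^{5}(z_t−z̄)(z_{t+1}−z̄) = -6.7778
Denominator Σ(z_t−z̄)² = 79.3333
r_1 = -6.7778 / 79.3333 = -0.085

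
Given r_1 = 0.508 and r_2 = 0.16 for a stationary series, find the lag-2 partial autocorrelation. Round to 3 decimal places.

-0.132

φ_{22} = (r_2 − r_1²) / (1 − r_1²)
r_1² = (0.508)² = 0.258064
Numerator = 0.16 − 0.2581 = -0.0981; denominator = 1 − 0.2581 = 0.7419
φ_{22} = -0.0981 / 0.7419 = -0.132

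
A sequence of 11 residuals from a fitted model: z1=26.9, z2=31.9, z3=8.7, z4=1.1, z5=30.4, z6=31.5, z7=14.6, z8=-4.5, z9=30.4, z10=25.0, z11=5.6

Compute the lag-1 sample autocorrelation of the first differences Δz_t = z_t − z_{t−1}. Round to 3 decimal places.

-0.161

First differences Δz: 5.0, -23.2, -7.6, 29.3, 1.1, -16.9, -19.1, 34.9, -5.4, -19.4
Mean of differences = -2.1300
Numerator Σ(Δz_t−Δz̄)(Δz_{t+1}−Δz̄) = -595.4539
Denominator Σ(Δz_t−Δz̄)² = 3709.2810
r_1(Δz) = -595.4539 / 3709.2810 = -0.161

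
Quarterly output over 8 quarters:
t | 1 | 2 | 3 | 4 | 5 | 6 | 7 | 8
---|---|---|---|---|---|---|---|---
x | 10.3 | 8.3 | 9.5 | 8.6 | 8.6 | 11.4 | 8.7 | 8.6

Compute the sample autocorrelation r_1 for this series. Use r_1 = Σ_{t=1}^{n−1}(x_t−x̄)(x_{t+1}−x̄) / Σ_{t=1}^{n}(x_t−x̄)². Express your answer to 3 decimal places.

-0.387

Mean x̄ = (10.3 + 8.3 + 9.5 + 8.6 + 8.6 + 11.4 + 8.7 + 8.6)/8 = 9.2500
Σ(x_t−x̄)(x_{t+1}−x̄) = (-0.9975) + (-0.2375) + (-0.1625) + (0.4225) + (-1.3975) + (-1.1825) + (0.3575) = -3.1975
Denominator Σ(x_t−x̄)² = 8.2600
r_1 = -3.1975 / 8.2600 = -0.387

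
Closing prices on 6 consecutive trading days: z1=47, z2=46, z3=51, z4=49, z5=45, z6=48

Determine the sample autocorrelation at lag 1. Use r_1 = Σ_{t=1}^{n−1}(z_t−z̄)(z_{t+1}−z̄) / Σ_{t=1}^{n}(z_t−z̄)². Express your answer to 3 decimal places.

-0.190

Mean z̄ = (47 + 46 + 51 + 49 + 45 + 48)/6 = 47.6667
Deviations from mean: -0.6667, -1.6667, 3.3333, 1.3333, -2.6667, 0.3333
Σ(z_t−z̄)(z_{t+1}−z̄) = (1.1111) + (-5.5556) + (4.4444) + (-3.5556) + (-0.8889) = -4.4444
Denominator Σ(z_t−z̄)² = 23.3333
r_1 = -4.4444 / 23.3333 = -0.190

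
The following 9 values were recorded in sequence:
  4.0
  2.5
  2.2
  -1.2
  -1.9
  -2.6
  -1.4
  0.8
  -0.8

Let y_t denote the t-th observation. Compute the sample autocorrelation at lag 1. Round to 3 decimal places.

Mean ȳ = (4.0 + 2.5 + 2.2 − 1.2 − 1.9 − 2.6 − 1.4 + 0.8 − 0.8)/9 = 0.1778
Numerator Σ_{t=1}^{8}(y_t−ȳ)(y_{t+1}−ȳ) = 22.2128
Denominator Σ(y_t−ȳ)² = 41.8556
r_1 = 22.2128 / 41.8556 = 0.531

0.531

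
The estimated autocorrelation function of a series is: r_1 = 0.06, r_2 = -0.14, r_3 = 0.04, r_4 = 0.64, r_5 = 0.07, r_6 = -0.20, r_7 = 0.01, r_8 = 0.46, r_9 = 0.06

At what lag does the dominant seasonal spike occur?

4

The largest autocorrelation is r_4 = 0.64, with a weaker echo at lag 8 (0.46); the remaining lags stay at or below 0.07.
The dominant spike at lag 4 indicates a seasonal period of 4.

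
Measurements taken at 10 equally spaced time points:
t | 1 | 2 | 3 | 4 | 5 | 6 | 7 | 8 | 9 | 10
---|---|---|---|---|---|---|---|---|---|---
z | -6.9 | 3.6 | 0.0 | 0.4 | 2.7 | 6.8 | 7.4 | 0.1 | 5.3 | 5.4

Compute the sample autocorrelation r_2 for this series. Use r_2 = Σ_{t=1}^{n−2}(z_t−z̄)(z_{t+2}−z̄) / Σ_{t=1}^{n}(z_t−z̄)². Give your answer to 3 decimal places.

Mean z̄ = (-6.9 + 3.6 + 0.0 + 0.4 + 2.7 + 6.8 + 7.4 + 0.1 + 5.3 + 5.4)/10 = 2.4800
Numerator Σ_{t=1}^{8}(z_t−z̄)(z_{t+2}−z̄) = 9.1272
Denominator Σ(z_t−z̄)² = 164.7760
r_2 = 9.1272 / 164.7760 = 0.055

0.055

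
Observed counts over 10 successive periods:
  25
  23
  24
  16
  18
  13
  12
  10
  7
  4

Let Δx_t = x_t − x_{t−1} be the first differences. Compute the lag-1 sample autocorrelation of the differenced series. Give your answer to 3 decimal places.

First differences Δx: -2, 1, -8, 2, -5, -1, -2, -3, -3
Mean of differences = -2.3333
Numerator Σ(Δx_t−Δx̄)(Δx_{t+1}−Δx̄) = -56.7778
Denominator Σ(Δx_t−Δx̄)² = 72.0000
r_1(Δx) = -56.7778 / 72.0000 = -0.789

-0.789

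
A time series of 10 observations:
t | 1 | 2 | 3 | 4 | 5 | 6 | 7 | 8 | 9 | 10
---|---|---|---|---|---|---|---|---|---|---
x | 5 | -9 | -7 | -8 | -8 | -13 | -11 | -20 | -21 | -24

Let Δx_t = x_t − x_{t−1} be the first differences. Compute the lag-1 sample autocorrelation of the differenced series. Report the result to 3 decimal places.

First differences Δx: -14, 2, -1, 0, -5, 2, -9, -1, -3
Mean of differences = -3.2222
Numerator Σ(Δx_t−Δx̄)(Δx_{t+1}−Δx̄) = -95.0494
Denominator Σ(Δx_t−Δx̄)² = 227.5556
r_1(Δx) = -95.0494 / 227.5556 = -0.418

-0.418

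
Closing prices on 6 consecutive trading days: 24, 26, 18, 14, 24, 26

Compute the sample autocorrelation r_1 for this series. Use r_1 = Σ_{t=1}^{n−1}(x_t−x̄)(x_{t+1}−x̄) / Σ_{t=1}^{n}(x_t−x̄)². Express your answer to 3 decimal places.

Mean x̄ = (24 + 26 + 18 + 14 + 24 + 26)/6 = 22.0000
Deviations from mean: 2.0000, 4.0000, -4.0000, -8.0000, 2.0000, 4.0000
Numerator Σ_{t=1}^{5}(x_t−x̄)(x_{t+1}−x̄) = 16.0000
Denominator Σ(x_t−x̄)² = 120.0000
r_1 = 16.0000 / 120.0000 = 0.133

0.133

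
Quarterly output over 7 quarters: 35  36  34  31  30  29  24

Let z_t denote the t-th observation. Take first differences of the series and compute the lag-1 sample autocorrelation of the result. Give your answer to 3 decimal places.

First differences Δz: 1, -2, -3, -1, -1, -5
Mean of differences = -1.8333
Numerator Σ(Δz_t−Δz̄)(Δz_{t+1}−Δz̄) = -3.1944
Denominator Σ(Δz_t−Δz̄)² = 20.8333
r_1(Δz) = -3.1944 / 20.8333 = -0.153

-0.153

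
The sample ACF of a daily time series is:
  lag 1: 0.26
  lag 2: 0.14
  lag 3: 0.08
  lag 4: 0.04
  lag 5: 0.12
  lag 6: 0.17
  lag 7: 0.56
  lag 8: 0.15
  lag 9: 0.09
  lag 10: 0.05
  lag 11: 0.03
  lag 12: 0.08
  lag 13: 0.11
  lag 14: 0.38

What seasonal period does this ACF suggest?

7

The largest autocorrelation is r_7 = 0.56, with a weaker echo at lag 14 (0.38); the remaining lags stay at or below 0.26. The elevated value at lag 1 (0.26), dropping to 0.14 at lag 2, reflects decaying short-term dependence rather than seasonality.
The dominant spike at lag 7 indicates a seasonal period of 7.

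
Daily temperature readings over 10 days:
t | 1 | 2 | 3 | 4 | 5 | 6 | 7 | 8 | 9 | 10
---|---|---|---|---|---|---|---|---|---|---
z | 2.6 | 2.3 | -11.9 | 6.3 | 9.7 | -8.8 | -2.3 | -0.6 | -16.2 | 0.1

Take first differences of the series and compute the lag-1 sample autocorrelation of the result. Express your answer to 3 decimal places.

-0.452

First differences Δz: -0.3, -14.2, 18.2, 3.4, -18.5, 6.5, 1.7, -15.6, 16.3
Mean of differences = -0.2778
Numerator Σ(Δz_t−Δz̄)(Δz_{t+1}−Δz̄) = -650.4160
Denominator Σ(Δz_t−Δz̄)² = 1440.2756
r_1(Δz) = -650.4160 / 1440.2756 = -0.452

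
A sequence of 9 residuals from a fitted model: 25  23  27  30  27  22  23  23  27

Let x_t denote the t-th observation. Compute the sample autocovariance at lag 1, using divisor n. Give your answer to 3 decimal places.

1.772

Mean x̄ = (25 + 23 + 27 + 30 + 27 + 22 + 23 + 23 + 27)/9 = 25.2222
Σ_{t=1}^{8}(x_t−x̄)(x_{t+1}−x̄) = 15.9506
γ_1 = 15.9506 / 9 = 1.772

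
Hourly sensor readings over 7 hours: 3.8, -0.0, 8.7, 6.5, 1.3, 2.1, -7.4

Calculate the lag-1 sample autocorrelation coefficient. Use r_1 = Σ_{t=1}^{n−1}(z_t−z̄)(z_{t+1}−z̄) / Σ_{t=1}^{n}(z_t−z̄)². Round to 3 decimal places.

Mean z̄ = (3.8 − 0.0 + 8.7 + 6.5 + 1.3 + 2.1 − 7.4)/7 = 2.1429
Deviations from mean: 1.6571, -2.1429, 6.5571, 4.3571, -0.8429, -0.0429, -9.5429
Σ(z_t−z̄)(z_{t+1}−z̄) = (-3.5510) + (-14.0510) + (28.5704) + (-3.6724) + (0.0361) + (0.4090) = 7.7410
Denominator Σ(z_t−z̄)² = 161.0971
r_1 = 7.7410 / 161.0971 = 0.048

0.048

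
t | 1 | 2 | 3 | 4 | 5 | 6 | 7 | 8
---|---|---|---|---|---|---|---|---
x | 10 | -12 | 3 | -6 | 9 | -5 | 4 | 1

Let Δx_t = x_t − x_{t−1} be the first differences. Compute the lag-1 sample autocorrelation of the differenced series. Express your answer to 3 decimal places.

-0.732

First differences Δx: -22, 15, -9, 15, -14, 9, -3
Mean of differences = -1.2857
Numerator Σ(Δx_t−Δx̄)(Δx_{t+1}−Δx̄) = -944.0816
Denominator Σ(Δx_t−Δx̄)² = 1289.4286
r_1(Δx) = -944.0816 / 1289.4286 = -0.732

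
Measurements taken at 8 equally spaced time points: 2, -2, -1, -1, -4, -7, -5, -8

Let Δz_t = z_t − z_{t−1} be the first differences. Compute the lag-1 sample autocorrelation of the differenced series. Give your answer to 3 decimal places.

First differences Δz: -4, 1, 0, -3, -3, 2, -3
Mean of differences = -1.4286
Numerator Σ(Δz_t−Δz̄)(Δz_{t+1}−Δz̄) = -13.3265
Denominator Σ(Δz_t−Δz̄)² = 33.7143
r_1(Δz) = -13.3265 / 33.7143 = -0.395

-0.395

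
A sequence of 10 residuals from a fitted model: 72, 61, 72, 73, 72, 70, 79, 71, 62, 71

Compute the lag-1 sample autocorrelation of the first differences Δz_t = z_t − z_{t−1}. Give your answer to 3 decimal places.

-0.375

First differences Δz: -11, 11, 1, -1, -2, 9, -8, -9, 9
Mean of differences = -0.1111
Numerator Σ(Δz_t−Δz̄)(Δz_{t+1}−Δz̄) = -207.9012
Denominator Σ(Δz_t−Δz̄)² = 554.8889
r_1(Δz) = -207.9012 / 554.8889 = -0.375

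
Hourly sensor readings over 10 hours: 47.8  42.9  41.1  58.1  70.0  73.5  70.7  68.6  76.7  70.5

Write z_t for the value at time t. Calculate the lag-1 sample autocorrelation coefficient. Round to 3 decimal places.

Mean z̄ = (47.8 + 42.9 + 41.1 + 58.1 + 70.0 + 73.5 + 70.7 + 68.6 + 76.7 + 70.5)/10 = 61.9900
Numerator Σ_{t=1}^{9}(z_t−z̄)(z_{t+1}−z̄) = 1192.2159
Denominator Σ(z_t−z̄)² = 1622.3090
r_1 = 1192.2159 / 1622.3090 = 0.735

0.735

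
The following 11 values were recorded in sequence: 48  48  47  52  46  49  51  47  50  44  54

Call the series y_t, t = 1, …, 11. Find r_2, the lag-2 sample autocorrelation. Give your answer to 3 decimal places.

0.190

Mean ȳ = (48 + 48 + 47 + 52 + 46 + 49 + 51 + 47 + 50 + 44 + 54)/11 = 48.7273
Numerator Σ_{t=1}^{9}(y_t−ȳ)(y_{t+2}−ȳ) = 15.5785
Denominator Σ(y_t−ȳ)² = 82.1818
r_2 = 15.5785 / 82.1818 = 0.190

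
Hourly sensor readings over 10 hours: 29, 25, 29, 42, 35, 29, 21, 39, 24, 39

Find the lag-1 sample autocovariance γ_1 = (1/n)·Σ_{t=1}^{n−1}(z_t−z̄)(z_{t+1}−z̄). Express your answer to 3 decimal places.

Mean z̄ = (29 + 25 + 29 + 42 + 35 + 29 + 21 + 39 + 24 + 39)/10 = 31.2000
Σ_{t=1}^{9}(z_t−z̄)(z_{t+1}−z̄) = -133.2400
γ_1 = -133.2400 / 10 = -13.324

-13.324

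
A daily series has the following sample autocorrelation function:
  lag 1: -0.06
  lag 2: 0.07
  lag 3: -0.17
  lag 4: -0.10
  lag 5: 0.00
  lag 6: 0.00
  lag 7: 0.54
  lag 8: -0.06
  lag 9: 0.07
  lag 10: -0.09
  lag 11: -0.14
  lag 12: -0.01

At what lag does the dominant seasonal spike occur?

The largest autocorrelation is r_7 = 0.54; the remaining lags stay at or below 0.07.
The dominant spike at lag 7 indicates a seasonal period of 7.

7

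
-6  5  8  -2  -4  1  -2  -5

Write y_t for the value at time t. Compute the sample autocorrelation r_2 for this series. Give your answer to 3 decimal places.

Mean ȳ = (-6 + 5 + 8 − 2 − 4 + 1 − 2 − 5)/8 = -0.6250
Numerator Σ_{t=1}^{6}(y_t−ȳ)(y_{t+2}−ȳ) = -87.9063
Denominator Σ(y_t−ȳ)² = 171.8750
r_2 = -87.9063 / 171.8750 = -0.511

-0.511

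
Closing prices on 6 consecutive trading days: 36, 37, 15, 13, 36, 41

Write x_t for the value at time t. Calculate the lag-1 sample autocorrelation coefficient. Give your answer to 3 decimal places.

0.198

Mean x̄ = (36 + 37 + 15 + 13 + 36 + 41)/6 = 29.6667
Numerator Σ_{t=1}^{5}(x_t−x̄)(x_{t+1}−x̄) = 149.5556
Denominator Σ(x_t−x̄)² = 755.3333
r_1 = 149.5556 / 755.3333 = 0.198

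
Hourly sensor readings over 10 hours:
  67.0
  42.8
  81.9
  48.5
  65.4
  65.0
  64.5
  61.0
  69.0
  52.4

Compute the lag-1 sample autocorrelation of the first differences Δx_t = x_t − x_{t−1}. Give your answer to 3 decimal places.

-0.765

First differences Δx: -24.2, 39.1, -33.4, 16.9, -0.4, -0.5, -3.5, 8.0, -16.6
Mean of differences = -1.6222
Numerator Σ(Δx_t−Δx̄)(Δx_{t+1}−Δx̄) = -2942.3594
Denominator Σ(Δx_t−Δx̄)² = 3844.1556
r_1(Δx) = -2942.3594 / 3844.1556 = -0.765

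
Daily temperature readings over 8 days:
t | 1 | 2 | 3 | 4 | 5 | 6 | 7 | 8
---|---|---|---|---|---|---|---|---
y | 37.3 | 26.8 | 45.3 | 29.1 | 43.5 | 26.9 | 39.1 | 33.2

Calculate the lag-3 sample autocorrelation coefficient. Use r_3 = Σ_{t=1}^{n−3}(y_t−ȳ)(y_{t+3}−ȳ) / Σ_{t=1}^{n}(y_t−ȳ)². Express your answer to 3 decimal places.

-0.557

Mean ȳ = (37.3 + 26.8 + 45.3 + 29.1 + 43.5 + 26.9 + 39.1 + 33.2)/8 = 35.1500
Deviations from mean: 2.1500, -8.3500, 10.1500, -6.0500, 8.3500, -8.2500, 3.9500, -1.9500
Σ(y_t−ȳ)(y_{t+3}−ȳ) = (-13.0075) + (-69.7225) + (-83.7375) + (-23.8975) + (-16.2825) = -206.6475
Denominator Σ(y_t−ȳ)² = 371.1600
r_3 = -206.6475 / 371.1600 = -0.557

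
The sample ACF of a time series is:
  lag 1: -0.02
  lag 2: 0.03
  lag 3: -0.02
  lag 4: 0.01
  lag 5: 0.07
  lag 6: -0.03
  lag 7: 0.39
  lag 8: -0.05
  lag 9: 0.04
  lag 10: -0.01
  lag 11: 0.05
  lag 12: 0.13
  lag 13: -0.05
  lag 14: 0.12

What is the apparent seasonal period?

7

The largest autocorrelation is r_7 = 0.39; the remaining lags stay at or below 0.13.
The dominant spike at lag 7 indicates a seasonal period of 7.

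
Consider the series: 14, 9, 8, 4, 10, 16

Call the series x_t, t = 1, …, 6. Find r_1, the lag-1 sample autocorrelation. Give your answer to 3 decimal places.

0.124

Mean x̄ = (14 + 9 + 8 + 4 + 10 + 16)/6 = 10.1667
Deviations from mean: 3.8333, -1.1667, -2.1667, -6.1667, -0.1667, 5.8333
Σ(x_t−x̄)(x_{t+1}−x̄) = (-4.4722) + (2.5278) + (13.3611) + (1.0278) + (-0.9722) = 11.4722
Denominator Σ(x_t−x̄)² = 92.8333
r_1 = 11.4722 / 92.8333 = 0.124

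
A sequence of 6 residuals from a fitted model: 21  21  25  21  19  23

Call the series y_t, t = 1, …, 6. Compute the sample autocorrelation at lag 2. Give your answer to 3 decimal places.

-0.542

Mean ȳ = (21 + 21 + 25 + 21 + 19 + 23)/6 = 21.6667
Deviations from mean: -0.6667, -0.6667, 3.3333, -0.6667, -2.6667, 1.3333
Σ(y_t−ȳ)(y_{t+2}−ȳ) = (-2.2222) + (0.4444) + (-8.8889) + (-0.8889) = -11.5556
Denominator Σ(y_t−ȳ)² = 21.3333
r_2 = -11.5556 / 21.3333 = -0.542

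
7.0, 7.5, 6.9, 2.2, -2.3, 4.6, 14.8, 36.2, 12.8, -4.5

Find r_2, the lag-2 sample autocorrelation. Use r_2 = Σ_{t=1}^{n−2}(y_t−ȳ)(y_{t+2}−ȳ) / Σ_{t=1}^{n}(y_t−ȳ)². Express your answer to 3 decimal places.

-0.391

Mean ȳ = (7.0 + 7.5 + 6.9 + 2.2 − 2.3 + 4.6 + 14.8 + 36.2 + 12.8 − 4.5)/10 = 8.5200
Numerator Σ_{t=1}^{8}(y_t−ȳ)(y_{t+2}−ȳ) = -458.7588
Denominator Σ(y_t−ȳ)² = 1171.8160
r_2 = -458.7588 / 1171.8160 = -0.391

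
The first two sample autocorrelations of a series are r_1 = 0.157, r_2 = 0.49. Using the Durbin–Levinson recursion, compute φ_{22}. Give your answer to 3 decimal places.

φ_{22} = (r_2 − r_1²) / (1 − r_1²)
r_1² = (0.157)² = 0.024649
Numerator = 0.49 − 0.0246 = 0.4654; denominator = 1 − 0.0246 = 0.9754
φ_{22} = 0.4654 / 0.9754 = 0.477

0.477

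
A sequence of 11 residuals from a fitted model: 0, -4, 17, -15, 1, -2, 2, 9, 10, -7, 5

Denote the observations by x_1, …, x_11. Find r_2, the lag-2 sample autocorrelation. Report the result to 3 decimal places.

0.080

Mean x̄ = (0 − 4 + 17 − 15 + 1 − 2 + 2 + 9 + 10 − 7 + 5)/11 = 1.4545
Numerator Σ_{t=1}^{9}(x_t−x̄)(x_{t+2}−x̄) = 61.7686
Denominator Σ(x_t−x̄)² = 770.7273
r_2 = 61.7686 / 770.7273 = 0.080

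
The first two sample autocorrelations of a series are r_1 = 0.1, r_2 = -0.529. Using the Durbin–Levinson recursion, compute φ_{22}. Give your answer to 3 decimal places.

-0.544

φ_{22} = (r_2 − r_1²) / (1 − r_1²)
r_1² = (0.1)² = 0.01
Numerator = -0.529 − 0.0100 = -0.5390; denominator = 1 − 0.0100 = 0.9900
φ_{22} = -0.5390 / 0.9900 = -0.544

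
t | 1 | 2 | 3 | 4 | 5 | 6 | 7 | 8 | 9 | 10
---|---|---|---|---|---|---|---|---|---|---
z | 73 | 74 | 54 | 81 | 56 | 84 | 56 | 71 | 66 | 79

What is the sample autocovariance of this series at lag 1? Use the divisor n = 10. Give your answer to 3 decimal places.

Mean z̄ = (73 + 74 + 54 + 81 + 56 + 84 + 56 + 71 + 66 + 79)/10 = 69.4000
Σ_{t=1}^{9}(z_t−z̄)(z_{t+1}−z̄) = -839.1600
γ_1 = -839.1600 / 10 = -83.916

-83.916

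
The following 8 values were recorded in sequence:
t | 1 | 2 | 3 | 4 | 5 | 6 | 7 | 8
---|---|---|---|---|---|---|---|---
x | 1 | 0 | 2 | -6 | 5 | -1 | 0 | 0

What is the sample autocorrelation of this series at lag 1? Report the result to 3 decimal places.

Mean x̄ = (1 + 0 + 2 − 6 + 5 − 1 + 0 + 0)/8 = 0.1250
Numerator Σ_{t=1}^{7}(x_t−x̄)(x_{t+1}−x̄) = -47.0156
Denominator Σ(x_t−x̄)² = 66.8750
r_1 = -47.0156 / 66.8750 = -0.703

-0.703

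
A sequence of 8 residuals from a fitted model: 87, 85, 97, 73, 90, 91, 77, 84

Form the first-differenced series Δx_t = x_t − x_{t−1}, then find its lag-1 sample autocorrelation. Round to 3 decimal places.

-0.651

First differences Δx: -2, 12, -24, 17, 1, -14, 7
Mean of differences = -0.4286
Numerator Σ(Δx_t−Δx̄)(Δx_{t+1}−Δx̄) = -818.6122
Denominator Σ(Δx_t−Δx̄)² = 1257.7143
r_1(Δx) = -818.6122 / 1257.7143 = -0.651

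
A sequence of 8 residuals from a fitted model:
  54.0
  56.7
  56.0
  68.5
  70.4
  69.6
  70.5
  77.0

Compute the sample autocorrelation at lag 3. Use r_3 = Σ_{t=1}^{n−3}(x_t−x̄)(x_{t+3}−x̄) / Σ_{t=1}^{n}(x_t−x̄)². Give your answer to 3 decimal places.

-0.087

Mean x̄ = (54.0 + 56.7 + 56.0 + 68.5 + 70.4 + 69.6 + 70.5 + 77.0)/8 = 65.3375
Deviations from mean: -11.3375, -8.6375, -9.3375, 3.1625, 5.0625, 4.2625, 5.1625, 11.6625
Σ(x_t−x̄)(x_{t+3}−x̄) = (-35.8548) + (-43.7273) + (-39.8011) + (16.3264) + (59.0414) = -44.0155
Denominator Σ(x_t−x̄)² = 506.7988
r_3 = -44.0155 / 506.7988 = -0.087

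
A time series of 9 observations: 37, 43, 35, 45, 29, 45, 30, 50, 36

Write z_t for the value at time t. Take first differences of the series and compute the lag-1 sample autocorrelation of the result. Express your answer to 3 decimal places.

First differences Δz: 6, -8, 10, -16, 16, -15, 20, -14
Mean of differences = -0.1250
Numerator Σ(Δz_t−Δz̄)(Δz_{t+1}−Δz̄) = -1363.1406
Denominator Σ(Δz_t−Δz̄)² = 1532.8750
r_1(Δz) = -1363.1406 / 1532.8750 = -0.889

-0.889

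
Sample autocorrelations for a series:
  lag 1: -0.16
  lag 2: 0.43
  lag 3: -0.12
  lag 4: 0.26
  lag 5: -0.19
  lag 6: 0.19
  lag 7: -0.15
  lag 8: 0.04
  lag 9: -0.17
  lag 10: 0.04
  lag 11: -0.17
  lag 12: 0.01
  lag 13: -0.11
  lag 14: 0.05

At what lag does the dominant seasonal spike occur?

The largest autocorrelation is r_2 = 0.43, with weaker echoes at lags 4 (0.26) and 6 (0.19); the remaining lags stay at or below 0.05.
The dominant spike at lag 2 indicates a seasonal period of 2.

2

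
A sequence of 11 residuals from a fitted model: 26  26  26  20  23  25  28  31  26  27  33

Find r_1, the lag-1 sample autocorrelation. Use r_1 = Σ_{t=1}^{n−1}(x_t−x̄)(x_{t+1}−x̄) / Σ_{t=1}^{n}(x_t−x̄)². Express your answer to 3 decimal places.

Mean x̄ = (26 + 26 + 26 + 20 + 23 + 25 + 28 + 31 + 26 + 27 + 33)/11 = 26.4545
Numerator Σ_{t=1}^{10}(x_t−x̄)(x_{t+1}−x̄) = 36.7025
Denominator Σ(x_t−x̄)² = 122.7273
r_1 = 36.7025 / 122.7273 = 0.299

0.299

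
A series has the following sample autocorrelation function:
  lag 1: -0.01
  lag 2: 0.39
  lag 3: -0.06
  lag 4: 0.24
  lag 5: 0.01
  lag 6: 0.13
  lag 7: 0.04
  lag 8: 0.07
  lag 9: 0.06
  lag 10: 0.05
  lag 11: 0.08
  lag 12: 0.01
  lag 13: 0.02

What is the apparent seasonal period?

2

The largest autocorrelation is r_2 = 0.39, with a weaker echo at lag 4 (0.24); the remaining lags stay at or below 0.13.
The dominant spike at lag 2 indicates a seasonal period of 2.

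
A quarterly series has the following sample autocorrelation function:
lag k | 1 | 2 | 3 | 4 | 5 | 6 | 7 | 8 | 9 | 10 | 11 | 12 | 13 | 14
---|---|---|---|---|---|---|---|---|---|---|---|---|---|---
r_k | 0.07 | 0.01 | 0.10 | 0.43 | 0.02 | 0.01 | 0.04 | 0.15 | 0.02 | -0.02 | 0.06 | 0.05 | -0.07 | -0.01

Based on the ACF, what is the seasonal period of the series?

4

The largest autocorrelation is r_4 = 0.43, with a weaker echo at lag 8 (0.15); the remaining lags stay at or below 0.10.
The dominant spike at lag 4 indicates a seasonal period of 4.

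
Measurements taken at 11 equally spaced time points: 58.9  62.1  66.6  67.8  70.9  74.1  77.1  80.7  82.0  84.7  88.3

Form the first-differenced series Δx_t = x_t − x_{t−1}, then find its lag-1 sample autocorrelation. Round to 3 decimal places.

-0.361

First differences Δx: 3.2, 4.5, 1.2, 3.1, 3.2, 3.0, 3.6, 1.3, 2.7, 3.6
Mean of differences = 2.9400
Numerator Σ(Δx_t−Δx̄)(Δx_{t+1}−Δx̄) = -3.3376
Denominator Σ(Δx_t−Δx̄)² = 9.2440
r_1(Δx) = -3.3376 / 9.2440 = -0.361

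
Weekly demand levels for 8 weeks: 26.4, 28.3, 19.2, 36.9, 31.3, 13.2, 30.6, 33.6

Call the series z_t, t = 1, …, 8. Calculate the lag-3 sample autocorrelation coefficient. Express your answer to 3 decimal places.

Mean z̄ = (26.4 + 28.3 + 19.2 + 36.9 + 31.3 + 13.2 + 30.6 + 33.6)/8 = 27.4375
Deviations from mean: -1.0375, 0.8625, -8.2375, 9.4625, 3.8625, -14.2375, 3.1625, 6.1625
Σ(z_t−z̄)(z_{t+3}−z̄) = (-9.8173) + (3.3314) + (117.2814) + (29.9252) + (23.8027) = 164.5233
Denominator Σ(z_t−z̄)² = 424.8188
r_3 = 164.5233 / 424.8188 = 0.387

0.387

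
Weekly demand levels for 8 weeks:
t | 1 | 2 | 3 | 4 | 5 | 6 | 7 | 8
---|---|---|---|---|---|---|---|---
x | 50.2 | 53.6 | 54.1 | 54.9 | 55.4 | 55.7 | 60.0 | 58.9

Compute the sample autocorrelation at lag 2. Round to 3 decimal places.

0.129

Mean x̄ = (50.2 + 53.6 + 54.1 + 54.9 + 55.4 + 55.7 + 60.0 + 58.9)/8 = 55.3500
Deviations from mean: -5.1500, -1.7500, -1.2500, -0.4500, 0.0500, 0.3500, 4.6500, 3.5500
Numerator Σ_{t=1}^{6}(x_t−x̄)(x_{t+2}−x̄) = 8.4800
Denominator Σ(x_t−x̄)² = 65.7000
r_2 = 8.4800 / 65.7000 = 0.129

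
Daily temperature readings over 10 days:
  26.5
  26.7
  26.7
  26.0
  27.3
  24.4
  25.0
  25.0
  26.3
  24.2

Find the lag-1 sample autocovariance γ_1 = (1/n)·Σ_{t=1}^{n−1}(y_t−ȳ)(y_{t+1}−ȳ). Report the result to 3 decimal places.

0.037

Mean ȳ = (26.5 + 26.7 + 26.7 + 26.0 + 27.3 + 24.4 + 25.0 + 25.0 + 26.3 + 24.2)/10 = 25.8100
Σ_{t=1}^{9}(y_t−ȳ)(y_{t+1}−ȳ) = 0.3699
γ_1 = 0.3699 / 10 = 0.037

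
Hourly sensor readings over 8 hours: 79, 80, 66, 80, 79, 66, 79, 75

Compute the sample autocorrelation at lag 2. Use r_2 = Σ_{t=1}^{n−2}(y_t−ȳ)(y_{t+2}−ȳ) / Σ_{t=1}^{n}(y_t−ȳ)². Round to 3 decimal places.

Mean ȳ = (79 + 80 + 66 + 80 + 79 + 66 + 79 + 75)/8 = 75.5000
Σ(y_t−ȳ)(y_{t+2}−ȳ) = (-33.2500) + (20.2500) + (-33.2500) + (-42.7500) + (12.2500) + (4.7500) = -72.0000
Denominator Σ(y_t−ȳ)² = 258.0000
r_2 = -72.0000 / 258.0000 = -0.279

-0.279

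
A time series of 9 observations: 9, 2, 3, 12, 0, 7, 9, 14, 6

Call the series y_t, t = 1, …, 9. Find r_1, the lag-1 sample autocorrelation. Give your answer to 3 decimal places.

-0.221

Mean ȳ = (9 + 2 + 3 + 12 + 0 + 7 + 9 + 14 + 6)/9 = 6.8889
Numerator Σ_{t=1}^{8}(y_t−ȳ)(y_{t+1}−ȳ) = -38.2346
Denominator Σ(y_t−ȳ)² = 172.8889
r_1 = -38.2346 / 172.8889 = -0.221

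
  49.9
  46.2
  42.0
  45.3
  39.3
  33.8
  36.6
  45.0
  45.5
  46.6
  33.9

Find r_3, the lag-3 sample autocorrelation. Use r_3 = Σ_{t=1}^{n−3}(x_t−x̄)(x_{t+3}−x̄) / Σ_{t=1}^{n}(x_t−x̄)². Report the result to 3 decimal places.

-0.289

Mean x̄ = (49.9 + 46.2 + 42.0 + 45.3 + 39.3 + 33.8 + 36.6 + 45.0 + 45.5 + 46.6 + 33.9)/11 = 42.1909
Numerator Σ_{t=1}^{8}(x_t−x̄)(x_{t+3}−x̄) = -87.2302
Denominator Σ(x_t−x̄)² = 302.2491
r_3 = -87.2302 / 302.2491 = -0.289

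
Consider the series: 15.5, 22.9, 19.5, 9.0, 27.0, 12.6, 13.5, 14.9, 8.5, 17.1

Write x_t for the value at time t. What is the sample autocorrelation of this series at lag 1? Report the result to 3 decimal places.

Mean x̄ = (15.5 + 22.9 + 19.5 + 9.0 + 27.0 + 12.6 + 13.5 + 14.9 + 8.5 + 17.1)/10 = 16.0500
Numerator Σ_{t=1}^{9}(x_t−x̄)(x_{t+1}−x̄) = -106.9475
Denominator Σ(x_t−x̄)² = 306.5650
r_1 = -106.9475 / 306.5650 = -0.349

-0.349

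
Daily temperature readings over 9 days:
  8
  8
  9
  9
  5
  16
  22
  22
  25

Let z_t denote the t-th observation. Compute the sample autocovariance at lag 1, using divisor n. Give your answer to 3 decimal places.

Mean z̄ = (8 + 8 + 9 + 9 + 5 + 16 + 22 + 22 + 25)/9 = 13.7778
Σ_{t=1}^{8}(z_t−z̄)(z_{t+1}−z̄) = 284.3951
γ_1 = 284.3951 / 9 = 31.599

31.599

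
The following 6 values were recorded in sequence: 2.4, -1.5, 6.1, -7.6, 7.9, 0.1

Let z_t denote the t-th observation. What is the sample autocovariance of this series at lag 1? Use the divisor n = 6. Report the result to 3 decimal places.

-20.987

Mean z̄ = (2.4 − 1.5 + 6.1 − 7.6 + 7.9 + 0.1)/6 = 1.2333
Σ_{t=1}^{5}(z_t−z̄)(z_{t+1}−z̄) = -125.9244
γ_1 = -125.9244 / 6 = -20.987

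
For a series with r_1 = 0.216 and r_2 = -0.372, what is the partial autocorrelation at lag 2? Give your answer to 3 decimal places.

-0.439

φ_{22} = (r_2 − r_1²) / (1 − r_1²)
r_1² = (0.216)² = 0.046656
Numerator = -0.372 − 0.0467 = -0.4187; denominator = 1 − 0.0467 = 0.9533
φ_{22} = -0.4187 / 0.9533 = -0.439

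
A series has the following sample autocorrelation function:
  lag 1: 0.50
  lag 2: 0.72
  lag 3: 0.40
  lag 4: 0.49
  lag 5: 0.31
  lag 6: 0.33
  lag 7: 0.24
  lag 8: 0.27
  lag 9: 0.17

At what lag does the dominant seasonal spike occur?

The largest autocorrelation is r_2 = 0.72; the remaining lags stay at or below 0.50.
The dominant spike at lag 2 indicates a seasonal period of 2.

2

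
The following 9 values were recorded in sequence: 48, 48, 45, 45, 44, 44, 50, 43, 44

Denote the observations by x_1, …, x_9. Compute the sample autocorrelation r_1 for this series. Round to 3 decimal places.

Mean x̄ = (48 + 48 + 45 + 45 + 44 + 44 + 50 + 43 + 44)/9 = 45.6667
Numerator Σ_{t=1}^{8}(x_t−x̄)(x_{t+1}−x̄) = -6.1111
Denominator Σ(x_t−x̄)² = 46.0000
r_1 = -6.1111 / 46.0000 = -0.133

-0.133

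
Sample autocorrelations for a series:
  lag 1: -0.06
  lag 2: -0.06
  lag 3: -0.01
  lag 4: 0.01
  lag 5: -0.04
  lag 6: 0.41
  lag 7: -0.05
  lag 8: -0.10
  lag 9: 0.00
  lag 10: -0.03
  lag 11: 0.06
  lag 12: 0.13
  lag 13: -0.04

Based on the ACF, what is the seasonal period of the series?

The largest autocorrelation is r_6 = 0.41; the remaining lags stay at or below 0.13.
The dominant spike at lag 6 indicates a seasonal period of 6.

6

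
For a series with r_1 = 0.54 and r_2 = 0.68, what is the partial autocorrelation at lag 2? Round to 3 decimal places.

0.548

φ_{22} = (r_2 − r_1²) / (1 − r_1²)
r_1² = (0.54)² = 0.2916
Numerator = 0.68 − 0.2916 = 0.3884; denominator = 1 − 0.2916 = 0.7084
φ_{22} = 0.3884 / 0.7084 = 0.548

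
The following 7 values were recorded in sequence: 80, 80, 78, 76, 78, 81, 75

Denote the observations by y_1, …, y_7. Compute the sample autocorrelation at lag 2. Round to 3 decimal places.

-0.326

Mean ȳ = (80 + 80 + 78 + 76 + 78 + 81 + 75)/7 = 78.2857
Deviations from mean: 1.7143, 1.7143, -0.2857, -2.2857, -0.2857, 2.7143, -3.2857
Numerator Σ_{t=1}^{5}(y_t−ȳ)(y_{t+2}−ȳ) = -9.5918
Denominator Σ(y_t−ȳ)² = 29.4286
r_2 = -9.5918 / 29.4286 = -0.326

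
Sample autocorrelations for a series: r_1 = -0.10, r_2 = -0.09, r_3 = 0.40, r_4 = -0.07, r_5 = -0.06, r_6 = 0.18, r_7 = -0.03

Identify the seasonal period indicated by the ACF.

The largest autocorrelation is r_3 = 0.40, with a weaker echo at lag 6 (0.18); the remaining lags stay at or below -0.03.
The dominant spike at lag 3 indicates a seasonal period of 3.

3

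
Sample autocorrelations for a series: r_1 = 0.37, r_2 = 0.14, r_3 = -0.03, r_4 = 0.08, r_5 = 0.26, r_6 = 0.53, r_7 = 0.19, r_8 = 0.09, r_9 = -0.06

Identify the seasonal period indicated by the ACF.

6

The largest autocorrelation is r_6 = 0.53; the remaining lags stay at or below 0.37. The elevated value at lag 1 (0.37), dropping to 0.14 at lag 2, reflects decaying short-term dependence rather than seasonality.
The dominant spike at lag 6 indicates a seasonal period of 6.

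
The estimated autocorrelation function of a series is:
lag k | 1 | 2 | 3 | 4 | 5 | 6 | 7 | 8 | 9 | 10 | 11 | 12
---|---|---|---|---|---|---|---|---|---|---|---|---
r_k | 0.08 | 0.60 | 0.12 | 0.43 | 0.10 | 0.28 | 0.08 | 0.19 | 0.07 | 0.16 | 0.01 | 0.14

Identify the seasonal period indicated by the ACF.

The largest autocorrelation is r_2 = 0.60, with weaker echoes at lags 4 (0.43), 6 (0.28), 8 (0.19) and 10 (0.16); the remaining lags stay at or below 0.14.
The dominant spike at lag 2 indicates a seasonal period of 2.

2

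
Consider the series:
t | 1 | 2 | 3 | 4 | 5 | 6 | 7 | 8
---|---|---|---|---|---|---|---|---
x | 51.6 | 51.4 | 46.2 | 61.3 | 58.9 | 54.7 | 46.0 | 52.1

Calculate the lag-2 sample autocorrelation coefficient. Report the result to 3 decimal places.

-0.342

Mean x̄ = (51.6 + 51.4 + 46.2 + 61.3 + 58.9 + 54.7 + 46.0 + 52.1)/8 = 52.7750
Deviations from mean: -1.1750, -1.3750, -6.5750, 8.5250, 6.1250, 1.9250, -6.7750, -0.6750
Numerator Σ_{t=1}^{6}(x_t−x̄)(x_{t+2}−x̄) = -70.6538
Denominator Σ(x_t−x̄)² = 206.7550
r_2 = -70.6538 / 206.7550 = -0.342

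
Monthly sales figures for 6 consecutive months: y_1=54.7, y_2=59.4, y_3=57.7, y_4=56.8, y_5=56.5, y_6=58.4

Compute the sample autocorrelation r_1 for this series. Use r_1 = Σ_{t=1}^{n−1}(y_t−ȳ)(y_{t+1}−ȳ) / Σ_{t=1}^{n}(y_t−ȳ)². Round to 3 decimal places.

-0.391

Mean ȳ = (54.7 + 59.4 + 57.7 + 56.8 + 56.5 + 58.4)/6 = 57.2500
Deviations from mean: -2.5500, 2.1500, 0.4500, -0.4500, -0.7500, 1.1500
Σ(y_t−ȳ)(y_{t+1}−ȳ) = (-5.4825) + (0.9675) + (-0.2025) + (0.3375) + (-0.8625) = -5.2425
Denominator Σ(y_t−ȳ)² = 13.4150
r_1 = -5.2425 / 13.4150 = -0.391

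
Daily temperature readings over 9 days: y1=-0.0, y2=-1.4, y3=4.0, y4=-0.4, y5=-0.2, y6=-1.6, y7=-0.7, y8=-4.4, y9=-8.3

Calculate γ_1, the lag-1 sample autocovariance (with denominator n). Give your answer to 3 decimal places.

2.783

Mean ȳ = (-0.0 − 1.4 + 4.0 − 0.4 − 0.2 − 1.6 − 0.7 − 4.4 − 8.3)/9 = -1.4444
Σ_{t=1}^{8}(y_t−ȳ)(y_{t+1}−ȳ) = 25.0447
γ_1 = 25.0447 / 9 = 2.783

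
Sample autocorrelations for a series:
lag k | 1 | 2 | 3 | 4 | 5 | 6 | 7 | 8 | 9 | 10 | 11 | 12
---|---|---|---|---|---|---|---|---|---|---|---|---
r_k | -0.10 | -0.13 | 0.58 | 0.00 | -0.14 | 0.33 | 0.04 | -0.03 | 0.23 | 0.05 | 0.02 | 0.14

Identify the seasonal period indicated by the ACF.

The largest autocorrelation is r_3 = 0.58, with weaker echoes at lags 6 (0.33) and 9 (0.23); the remaining lags stay at or below 0.14.
The dominant spike at lag 3 indicates a seasonal period of 3.

3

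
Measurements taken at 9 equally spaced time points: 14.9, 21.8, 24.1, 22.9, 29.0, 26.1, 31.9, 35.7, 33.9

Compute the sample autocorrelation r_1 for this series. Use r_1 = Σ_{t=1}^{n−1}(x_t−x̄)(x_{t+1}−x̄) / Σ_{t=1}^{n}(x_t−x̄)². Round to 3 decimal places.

0.511

Mean x̄ = (14.9 + 21.8 + 24.1 + 22.9 + 29.0 + 26.1 + 31.9 + 35.7 + 33.9)/9 = 26.7000
Numerator Σ_{t=1}^{8}(x_t−x̄)(x_{t+1}−x̄) = 178.8000
Denominator Σ(x_t−x̄)² = 349.9800
r_1 = 178.8000 / 349.9800 = 0.511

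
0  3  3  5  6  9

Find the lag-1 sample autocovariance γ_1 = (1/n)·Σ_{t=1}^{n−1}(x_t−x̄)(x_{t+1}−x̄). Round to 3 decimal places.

2.593

Mean x̄ = (0 + 3 + 3 + 5 + 6 + 9)/6 = 4.3333
Σ_{t=1}^{5}(x_t−x̄)(x_{t+1}−x̄) = 15.5556
γ_1 = 15.5556 / 6 = 2.593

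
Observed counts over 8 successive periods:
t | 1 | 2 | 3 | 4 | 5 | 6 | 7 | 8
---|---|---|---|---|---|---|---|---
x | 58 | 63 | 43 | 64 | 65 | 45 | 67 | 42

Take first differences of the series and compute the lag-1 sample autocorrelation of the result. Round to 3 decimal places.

First differences Δx: 5, -20, 21, 1, -20, 22, -25
Mean of differences = -2.2857
Numerator Σ(Δx_t−Δx̄)(Δx_{t+1}−Δx̄) = -1505.0816
Denominator Σ(Δx_t−Δx̄)² = 2339.4286
r_1(Δx) = -1505.0816 / 2339.4286 = -0.643

-0.643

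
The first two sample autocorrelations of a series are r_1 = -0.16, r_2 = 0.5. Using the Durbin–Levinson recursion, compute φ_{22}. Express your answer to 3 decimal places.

φ_{22} = (r_2 − r_1²) / (1 − r_1²)
r_1² = (-0.16)² = 0.0256
Numerator = 0.5 − 0.0256 = 0.4744; denominator = 1 − 0.0256 = 0.9744
φ_{22} = 0.4744 / 0.9744 = 0.487

0.487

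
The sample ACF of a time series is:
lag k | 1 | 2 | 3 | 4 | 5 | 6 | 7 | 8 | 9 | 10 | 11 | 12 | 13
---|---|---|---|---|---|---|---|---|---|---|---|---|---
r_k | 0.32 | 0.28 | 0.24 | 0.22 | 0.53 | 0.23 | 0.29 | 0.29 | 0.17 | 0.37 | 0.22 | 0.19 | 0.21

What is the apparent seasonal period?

The largest autocorrelation is r_5 = 0.53, with a weaker echo at lag 10 (0.37); the remaining lags stay at or below 0.32. The elevated value at lag 1 (0.32), dropping to 0.28 at lag 2, reflects decaying short-term dependence rather than seasonality.
The dominant spike at lag 5 indicates a seasonal period of 5.

5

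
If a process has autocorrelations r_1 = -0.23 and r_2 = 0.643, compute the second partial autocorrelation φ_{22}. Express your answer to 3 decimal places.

0.623

φ_{22} = (r_2 − r_1²) / (1 − r_1²)
r_1² = (-0.23)² = 0.0529
Numerator = 0.643 − 0.0529 = 0.5901; denominator = 1 − 0.0529 = 0.9471
φ_{22} = 0.5901 / 0.9471 = 0.623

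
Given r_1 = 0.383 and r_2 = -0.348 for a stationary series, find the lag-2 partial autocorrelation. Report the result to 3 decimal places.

φ_{22} = (r_2 − r_1²) / (1 − r_1²)
r_1² = (0.383)² = 0.146689
Numerator = -0.348 − 0.1467 = -0.4947; denominator = 1 − 0.1467 = 0.8533
φ_{22} = -0.4947 / 0.8533 = -0.580

-0.580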